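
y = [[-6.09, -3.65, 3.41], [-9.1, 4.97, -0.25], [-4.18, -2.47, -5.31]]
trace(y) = -6.43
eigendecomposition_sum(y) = [[1.13+0.00j, -1.85+0.00j, (0.33+0j)], [-3.89-0.00j, (6.39-0j), (-1.15+0j)], [0.38+0.00j, -0.62+0.00j, (0.11+0j)]] + [[-3.61+0.44j, (-0.9+0.37j), 1.54+2.52j], [-2.61-0.57j, (-0.71+0.04j), (0.45+2.12j)], [(-2.28-4.7j), -0.92-1.05j, (-2.71+3.26j)]] + [[(-3.61-0.44j), -0.90-0.37j, (1.54-2.52j)], [-2.61+0.57j, -0.71-0.04j, 0.45-2.12j], [-2.28+4.70j, (-0.92+1.05j), (-2.71-3.26j)]]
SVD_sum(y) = [[-5.37, 0.72, -0.20],[-9.59, 1.28, -0.36],[-3.98, 0.53, -0.15]] + [[-0.60,-4.48,0.13], [0.50,3.68,-0.11], [-0.38,-2.82,0.08]] + [[-0.12, 0.12, 3.48],  [-0.01, 0.01, 0.22],  [0.18, -0.18, -5.24]]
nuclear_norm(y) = 24.62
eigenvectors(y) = [[-0.28+0.00j, 0.17-0.50j, 0.17+0.50j], [0.96+0.00j, 0.24-0.30j, (0.24+0.3j)], [(-0.09+0j), (0.76+0j), 0.76-0.00j]]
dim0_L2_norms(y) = [11.72, 6.64, 6.32]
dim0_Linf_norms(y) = [9.1, 4.97, 5.31]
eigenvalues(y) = [(7.63+0j), (-7.03+3.74j), (-7.03-3.74j)]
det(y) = 484.53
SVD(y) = [[-0.46,0.69,-0.55], [-0.82,-0.57,-0.04], [-0.34,0.44,0.83]] @ diag([11.79846601748093, 6.514188149049114, 6.3042091013176105]) @ [[0.99, -0.13, 0.04], [-0.13, -0.99, 0.03], [0.03, -0.03, -1.00]]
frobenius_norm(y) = 14.88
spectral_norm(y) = 11.80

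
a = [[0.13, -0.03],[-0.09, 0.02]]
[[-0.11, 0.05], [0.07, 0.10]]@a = [[-0.02, 0.0], [0.00, -0.0]]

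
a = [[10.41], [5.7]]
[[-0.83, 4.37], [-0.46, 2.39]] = a @ [[-0.08, 0.42]]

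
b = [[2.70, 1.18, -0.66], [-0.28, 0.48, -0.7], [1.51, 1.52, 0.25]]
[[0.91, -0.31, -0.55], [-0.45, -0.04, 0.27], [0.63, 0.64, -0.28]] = b@[[0.48, -0.23, -0.31], [-0.12, 0.56, 0.15], [0.37, 0.53, -0.16]]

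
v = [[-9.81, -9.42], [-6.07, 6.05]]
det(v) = -116.530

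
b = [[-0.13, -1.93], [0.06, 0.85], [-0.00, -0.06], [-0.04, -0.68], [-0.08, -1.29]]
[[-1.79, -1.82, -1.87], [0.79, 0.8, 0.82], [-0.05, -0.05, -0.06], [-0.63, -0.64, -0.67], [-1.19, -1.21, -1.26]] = b @ [[0.38, 0.79, -1.36], [0.90, 0.89, 1.06]]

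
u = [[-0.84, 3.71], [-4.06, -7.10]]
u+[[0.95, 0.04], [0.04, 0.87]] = [[0.11, 3.75], [-4.02, -6.23]]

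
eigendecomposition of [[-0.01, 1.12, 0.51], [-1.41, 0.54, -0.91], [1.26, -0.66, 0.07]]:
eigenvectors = [[-0.24+0.42j, (-0.24-0.42j), (-0.55+0j)], [(-0.72+0j), (-0.72-0j), -0.01+0.00j], [(0.48+0.12j), 0.48-0.12j, (0.83+0j)]]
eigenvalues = [(0.68+0.96j), (0.68-0.96j), (-0.75+0j)]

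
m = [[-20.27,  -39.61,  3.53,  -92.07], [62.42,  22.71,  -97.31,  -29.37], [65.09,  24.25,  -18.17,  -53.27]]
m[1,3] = -29.37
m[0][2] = 3.53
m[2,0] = 65.09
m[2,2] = -18.17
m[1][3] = -29.37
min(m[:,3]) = -92.07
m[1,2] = -97.31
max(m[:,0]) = 65.09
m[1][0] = 62.42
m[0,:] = [-20.27, -39.61, 3.53, -92.07]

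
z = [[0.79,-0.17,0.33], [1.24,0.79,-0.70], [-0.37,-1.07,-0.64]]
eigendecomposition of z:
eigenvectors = [[0.12-0.42j, (0.12+0.42j), (-0.12+0j)], [-0.78+0.00j, -0.78-0.00j, (0.42+0j)], [(0.45-0.07j), 0.45+0.07j, 0.90+0.00j]]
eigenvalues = [(1.01+0.61j), (1.01-0.61j), (-1.08+0j)]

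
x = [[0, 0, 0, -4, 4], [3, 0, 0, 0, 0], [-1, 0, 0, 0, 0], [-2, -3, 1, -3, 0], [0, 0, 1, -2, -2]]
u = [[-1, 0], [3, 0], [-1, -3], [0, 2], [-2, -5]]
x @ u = [[-8, -28], [-3, 0], [1, 0], [-8, -9], [3, 3]]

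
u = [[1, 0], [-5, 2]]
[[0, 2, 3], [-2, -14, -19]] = u@[[0, 2, 3], [-1, -2, -2]]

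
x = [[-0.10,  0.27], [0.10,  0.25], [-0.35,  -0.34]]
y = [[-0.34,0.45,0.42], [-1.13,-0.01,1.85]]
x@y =[[-0.27,-0.05,0.46], [-0.32,0.04,0.50], [0.5,-0.15,-0.78]]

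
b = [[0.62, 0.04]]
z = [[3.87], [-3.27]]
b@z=[[2.27]]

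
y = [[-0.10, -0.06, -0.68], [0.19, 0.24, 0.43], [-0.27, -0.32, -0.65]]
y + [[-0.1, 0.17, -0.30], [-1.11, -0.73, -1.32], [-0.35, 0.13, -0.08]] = [[-0.20, 0.11, -0.98], [-0.92, -0.49, -0.89], [-0.62, -0.19, -0.73]]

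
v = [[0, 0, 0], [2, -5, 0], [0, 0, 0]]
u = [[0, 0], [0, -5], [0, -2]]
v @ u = [[0, 0], [0, 25], [0, 0]]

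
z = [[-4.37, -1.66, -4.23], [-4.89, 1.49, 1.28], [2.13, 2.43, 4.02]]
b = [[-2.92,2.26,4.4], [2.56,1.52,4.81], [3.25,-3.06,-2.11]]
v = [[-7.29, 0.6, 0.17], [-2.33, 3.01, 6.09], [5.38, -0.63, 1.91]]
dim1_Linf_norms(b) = [4.4, 4.81, 3.25]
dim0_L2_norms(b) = [5.06, 4.1, 6.85]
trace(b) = -3.51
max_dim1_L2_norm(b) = 5.74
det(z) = 13.95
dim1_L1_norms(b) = [9.58, 8.89, 8.42]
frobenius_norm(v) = 11.75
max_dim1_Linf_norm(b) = 4.81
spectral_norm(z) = 8.22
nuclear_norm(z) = 13.69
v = z + b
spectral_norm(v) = 9.57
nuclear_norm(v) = 17.12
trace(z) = 1.14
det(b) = -42.28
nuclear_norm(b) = 13.99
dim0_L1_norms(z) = [11.39, 5.58, 9.53]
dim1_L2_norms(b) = [5.74, 5.66, 4.94]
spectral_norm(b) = 8.01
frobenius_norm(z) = 9.70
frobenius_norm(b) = 9.45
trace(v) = -2.37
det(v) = -50.06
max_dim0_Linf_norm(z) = 4.89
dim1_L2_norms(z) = [6.3, 5.27, 5.16]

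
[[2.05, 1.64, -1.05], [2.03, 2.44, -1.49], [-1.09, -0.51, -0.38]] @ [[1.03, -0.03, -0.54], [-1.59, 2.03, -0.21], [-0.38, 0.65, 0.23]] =[[-0.10,2.59,-1.69], [-1.22,3.92,-1.95], [-0.17,-1.25,0.61]]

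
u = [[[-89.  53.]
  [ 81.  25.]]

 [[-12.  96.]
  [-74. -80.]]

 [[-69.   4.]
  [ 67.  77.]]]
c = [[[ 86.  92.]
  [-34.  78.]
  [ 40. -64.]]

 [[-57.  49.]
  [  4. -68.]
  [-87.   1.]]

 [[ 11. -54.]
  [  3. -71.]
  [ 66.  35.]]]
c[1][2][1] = 1.0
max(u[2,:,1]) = 77.0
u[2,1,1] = 77.0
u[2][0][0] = -69.0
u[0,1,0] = 81.0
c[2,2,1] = 35.0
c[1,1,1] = -68.0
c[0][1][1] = 78.0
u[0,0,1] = 53.0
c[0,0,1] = 92.0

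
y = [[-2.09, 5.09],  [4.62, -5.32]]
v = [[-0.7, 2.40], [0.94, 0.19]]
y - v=[[-1.39, 2.69], [3.68, -5.51]]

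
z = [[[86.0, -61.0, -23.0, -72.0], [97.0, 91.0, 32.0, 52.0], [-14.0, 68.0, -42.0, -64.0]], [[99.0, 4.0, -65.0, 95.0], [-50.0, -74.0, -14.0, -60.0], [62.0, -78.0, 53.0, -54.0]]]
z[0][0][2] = -23.0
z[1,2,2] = 53.0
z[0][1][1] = 91.0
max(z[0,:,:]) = 97.0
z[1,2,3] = -54.0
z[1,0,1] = 4.0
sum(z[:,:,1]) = -50.0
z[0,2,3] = -64.0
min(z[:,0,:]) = -72.0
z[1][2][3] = -54.0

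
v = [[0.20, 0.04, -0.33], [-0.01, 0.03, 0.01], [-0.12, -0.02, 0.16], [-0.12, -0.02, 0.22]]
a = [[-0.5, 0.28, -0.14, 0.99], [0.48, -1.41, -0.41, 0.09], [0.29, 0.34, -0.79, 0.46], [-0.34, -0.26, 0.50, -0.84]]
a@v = [[-0.20, -0.03, 0.36], [0.15, -0.02, -0.22], [0.09, 0.03, -0.12], [-0.02, -0.01, 0.00]]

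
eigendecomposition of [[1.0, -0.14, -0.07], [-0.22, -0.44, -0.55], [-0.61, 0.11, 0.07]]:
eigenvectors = [[-0.85, -0.06, -0.09],[-0.07, -0.77, -0.99],[0.53, 0.64, 0.11]]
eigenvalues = [1.03, -0.0, -0.4]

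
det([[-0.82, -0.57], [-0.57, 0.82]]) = -0.997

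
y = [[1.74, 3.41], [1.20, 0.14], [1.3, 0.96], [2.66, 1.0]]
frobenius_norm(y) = 5.18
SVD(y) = [[-0.75, 0.62], [-0.19, -0.41], [-0.33, -0.14], [-0.53, -0.65]] @ diag([4.838601101005903, 1.8413145807668123]) @ [[-0.7, -0.71], [-0.71, 0.7]]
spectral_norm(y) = 4.84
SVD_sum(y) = [[2.56,2.6], [0.66,0.67], [1.12,1.14], [1.81,1.84]] + [[-0.82, 0.81], [0.54, -0.53], [0.18, -0.18], [0.85, -0.84]]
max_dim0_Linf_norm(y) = 3.41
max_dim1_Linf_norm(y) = 3.41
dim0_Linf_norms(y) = [2.66, 3.41]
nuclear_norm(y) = 6.68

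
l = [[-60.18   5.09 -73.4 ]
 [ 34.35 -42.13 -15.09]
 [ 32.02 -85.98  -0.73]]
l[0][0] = -60.18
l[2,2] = -0.73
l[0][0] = -60.18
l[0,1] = 5.09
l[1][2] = -15.09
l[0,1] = 5.09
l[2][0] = 32.02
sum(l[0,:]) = -128.49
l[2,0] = 32.02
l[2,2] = -0.73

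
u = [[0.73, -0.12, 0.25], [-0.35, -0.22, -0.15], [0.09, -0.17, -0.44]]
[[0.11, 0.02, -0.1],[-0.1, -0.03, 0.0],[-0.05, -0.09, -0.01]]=u@[[0.14, -0.02, -0.09],  [0.15, 0.06, 0.16],  [0.09, 0.18, -0.05]]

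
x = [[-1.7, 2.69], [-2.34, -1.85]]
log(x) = [[1.19, 2.35], [-2.04, 1.06]]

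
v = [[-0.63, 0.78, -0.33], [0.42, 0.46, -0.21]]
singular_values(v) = [1.07, 0.63]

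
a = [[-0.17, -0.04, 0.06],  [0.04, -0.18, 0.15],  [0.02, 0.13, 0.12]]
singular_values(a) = [0.25, 0.18, 0.17]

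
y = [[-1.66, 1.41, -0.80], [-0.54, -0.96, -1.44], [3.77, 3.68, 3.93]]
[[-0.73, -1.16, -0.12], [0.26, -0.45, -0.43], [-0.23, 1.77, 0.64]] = y@[[0.31, 0.34, -0.2],[-0.23, -0.23, -0.08],[-0.14, 0.34, 0.43]]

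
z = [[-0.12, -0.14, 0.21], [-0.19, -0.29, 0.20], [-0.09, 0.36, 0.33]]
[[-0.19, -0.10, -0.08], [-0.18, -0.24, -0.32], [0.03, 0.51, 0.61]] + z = [[-0.31, -0.24, 0.13], [-0.37, -0.53, -0.12], [-0.06, 0.87, 0.94]]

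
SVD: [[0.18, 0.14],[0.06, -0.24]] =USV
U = [[-0.63,0.77], [0.77,0.63]]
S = [0.28, 0.18]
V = [[-0.24, -0.97],[0.97, -0.24]]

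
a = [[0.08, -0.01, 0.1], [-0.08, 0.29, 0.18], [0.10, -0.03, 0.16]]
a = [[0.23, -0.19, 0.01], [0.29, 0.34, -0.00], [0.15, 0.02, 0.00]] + [[-0.15, 0.18, 0.09], [-0.37, -0.05, 0.18], [-0.05, -0.05, 0.16]]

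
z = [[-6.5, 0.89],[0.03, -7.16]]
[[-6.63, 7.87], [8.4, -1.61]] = z @ [[0.86, -1.18],  [-1.17, 0.22]]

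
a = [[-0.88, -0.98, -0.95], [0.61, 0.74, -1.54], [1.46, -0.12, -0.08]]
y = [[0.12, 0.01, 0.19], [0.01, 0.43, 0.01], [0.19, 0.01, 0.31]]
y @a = [[0.18, -0.13, -0.14], [0.27, 0.31, -0.67], [0.29, -0.22, -0.22]]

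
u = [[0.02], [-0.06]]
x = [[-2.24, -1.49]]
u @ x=[[-0.04, -0.03], [0.13, 0.09]]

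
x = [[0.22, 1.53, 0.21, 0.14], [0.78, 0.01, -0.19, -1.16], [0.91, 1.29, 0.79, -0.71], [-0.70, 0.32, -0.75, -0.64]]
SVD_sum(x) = [[0.59, 1.0, 0.38, -0.43], [0.32, 0.54, 0.21, -0.23], [0.86, 1.45, 0.56, -0.63], [-0.04, -0.06, -0.02, 0.03]] + [[-0.16, 0.27, 0.23, 0.6], [0.27, -0.45, -0.38, -1.02], [0.01, -0.02, -0.02, -0.05], [0.11, -0.19, -0.16, -0.42]] + [[-0.31, 0.25, -0.27, -0.09], [0.11, -0.09, 0.09, 0.03], [0.15, -0.12, 0.13, 0.04], [-0.72, 0.58, -0.63, -0.21]] + [[0.10, 0.02, -0.12, 0.07], [0.09, 0.01, -0.11, 0.06], [-0.11, -0.02, 0.13, -0.07], [-0.05, -0.01, 0.06, -0.03]]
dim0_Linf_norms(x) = [0.91, 1.53, 0.79, 1.16]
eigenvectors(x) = [[(0.33+0j), (0.4+0j), (0.2-0.53j), (0.2+0.53j)], [(0.26+0j), 0.14+0.00j, (0.1+0.52j), (0.1-0.52j)], [(0.85+0j), (-0.83+0j), 0.11-0.06j, (0.11+0.06j)], [(-0.32+0j), (0.36+0j), 0.62+0.00j, (0.62-0j)]]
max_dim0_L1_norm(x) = 3.15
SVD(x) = [[-0.54, 0.48, -0.39, 0.57],[-0.29, -0.81, 0.13, 0.49],[-0.79, -0.04, 0.18, -0.59],[0.03, -0.34, -0.89, -0.29]] @ diag([2.386312066142498, 1.4884387718117098, 1.2745800623444001, 0.30595818378417866]) @ [[-0.46, -0.77, -0.3, 0.34], [-0.22, 0.38, 0.32, 0.84], [0.63, -0.51, 0.55, 0.18], [0.58, 0.09, -0.71, 0.38]]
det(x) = 1.39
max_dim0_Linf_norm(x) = 1.53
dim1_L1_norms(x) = [2.1, 2.14, 3.7, 2.41]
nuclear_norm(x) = 5.46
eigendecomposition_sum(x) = [[(0.53-0j), (0.56+0j), 0.22+0.00j, (-0.3+0j)], [(0.41-0j), (0.43+0j), (0.17+0j), (-0.23+0j)], [1.34-0.00j, 1.41+0.00j, 0.57+0.00j, (-0.75+0j)], [(-0.51+0j), -0.53+0.00j, -0.21+0.00j, 0.28+0.00j]] + [[0.16-0.00j, 0.15+0.00j, -0.13+0.00j, -0.05+0.00j], [(0.06-0j), 0.05+0.00j, (-0.04+0j), -0.02+0.00j], [-0.34+0.00j, (-0.31+0j), 0.27+0.00j, 0.11+0.00j], [(0.14-0j), (0.13+0j), (-0.12+0j), (-0.05+0j)]] + [[-0.24+0.07j, (0.41-0.2j), (0.06+0.22j), (0.25+0.51j)], [(0.16-0.18j), -0.24+0.36j, (-0.16-0.15j), -0.45-0.30j], [-0.05-0.02j, 0.09+0.03j, -0.02+0.04j, (-0.03+0.12j)], [-0.17-0.22j, (0.36+0.35j), -0.21+0.15j, (-0.44+0.45j)]] + [[-0.24-0.07j, 0.41+0.20j, 0.06-0.22j, (0.25-0.51j)], [0.16+0.18j, -0.24-0.36j, (-0.16+0.15j), (-0.45+0.3j)], [(-0.05+0.02j), 0.09-0.03j, -0.02-0.04j, (-0.03-0.12j)], [(-0.17+0.22j), 0.36-0.35j, (-0.21-0.15j), (-0.44-0.45j)]]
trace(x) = 0.38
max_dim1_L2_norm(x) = 1.9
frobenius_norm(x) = 3.10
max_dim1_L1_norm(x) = 3.7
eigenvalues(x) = [(1.81+0j), (0.44+0j), (-0.94+0.93j), (-0.94-0.93j)]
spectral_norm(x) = 2.39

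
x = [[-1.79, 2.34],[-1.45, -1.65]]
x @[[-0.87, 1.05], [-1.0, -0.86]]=[[-0.78, -3.89], [2.91, -0.1]]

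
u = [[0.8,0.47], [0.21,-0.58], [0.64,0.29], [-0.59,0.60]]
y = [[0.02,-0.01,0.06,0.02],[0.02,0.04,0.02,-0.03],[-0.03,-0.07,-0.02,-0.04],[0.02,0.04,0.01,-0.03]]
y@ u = [[0.04, 0.04], [0.05, -0.03], [-0.03, -0.0], [0.05, -0.03]]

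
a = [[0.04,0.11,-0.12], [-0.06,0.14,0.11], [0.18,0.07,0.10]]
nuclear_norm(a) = 0.57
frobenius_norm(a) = 0.33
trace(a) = 0.28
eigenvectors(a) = [[(-0.67+0j),-0.67-0.00j,0.08+0.00j], [(0.15-0.38j),(0.15+0.38j),(0.79+0j)], [(0.09+0.61j),(0.09-0.61j),0.60+0.00j]]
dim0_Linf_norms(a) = [0.18, 0.14, 0.12]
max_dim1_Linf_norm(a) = 0.18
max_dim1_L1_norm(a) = 0.35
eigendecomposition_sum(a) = [[(0.02+0.08j), 0.05-0.01j, (-0.06+0.01j)], [-0.05-0.01j, (-0+0.03j), 0.01-0.04j], [0.07-0.03j, (-0.02-0.04j), 0.02+0.06j]] + [[(0.02-0.08j),(0.05+0.01j),(-0.06-0.01j)],[(-0.05+0.01j),(-0-0.03j),(0.01+0.04j)],[(0.07+0.03j),-0.02+0.04j,0.02-0.06j]] + [[-0j,0.02+0.00j,0.01+0.00j], [0.04-0.00j,(0.14+0j),(0.09+0j)], [0.03-0.00j,0.11+0.00j,(0.07+0j)]]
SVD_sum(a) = [[0.01, 0.01, 0.01], [0.06, 0.07, 0.06], [0.11, 0.12, 0.11]] + [[0.07, -0.01, -0.05], [-0.1, 0.02, 0.08], [0.05, -0.01, -0.04]] + [[-0.04, 0.11, -0.08], [-0.02, 0.05, -0.04], [0.02, -0.04, 0.03]]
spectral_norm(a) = 0.23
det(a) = 0.01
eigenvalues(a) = [(0.03+0.17j), (0.03-0.17j), (0.22+0j)]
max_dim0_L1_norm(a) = 0.33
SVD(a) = [[-0.10,0.50,-0.86], [-0.48,-0.78,-0.40], [-0.87,0.38,0.32]] @ diag([0.23064528538379953, 0.17486036444201272, 0.16409328224346106]) @ [[-0.57, -0.60, -0.56], [0.77, -0.15, -0.62], [0.29, -0.78, 0.55]]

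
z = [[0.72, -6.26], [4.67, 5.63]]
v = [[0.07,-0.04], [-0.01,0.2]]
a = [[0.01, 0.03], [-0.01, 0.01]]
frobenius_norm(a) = 0.03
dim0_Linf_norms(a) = [0.01, 0.03]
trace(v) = 0.27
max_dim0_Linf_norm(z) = 6.26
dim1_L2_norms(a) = [0.03, 0.01]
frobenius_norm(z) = 9.65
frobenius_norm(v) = 0.22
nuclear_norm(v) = 0.27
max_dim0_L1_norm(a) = 0.04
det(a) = 0.00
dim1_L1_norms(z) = [6.98, 10.3]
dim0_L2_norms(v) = [0.07, 0.2]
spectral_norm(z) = 8.90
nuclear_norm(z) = 12.64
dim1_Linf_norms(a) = [0.03, 0.01]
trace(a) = 0.02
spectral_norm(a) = 0.03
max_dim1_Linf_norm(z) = 6.26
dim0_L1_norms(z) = [5.39, 11.89]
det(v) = 0.01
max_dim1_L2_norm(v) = 0.2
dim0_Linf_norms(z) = [4.67, 6.26]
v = z @ a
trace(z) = 6.35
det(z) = 33.29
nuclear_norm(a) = 0.04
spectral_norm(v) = 0.21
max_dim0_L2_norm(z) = 8.42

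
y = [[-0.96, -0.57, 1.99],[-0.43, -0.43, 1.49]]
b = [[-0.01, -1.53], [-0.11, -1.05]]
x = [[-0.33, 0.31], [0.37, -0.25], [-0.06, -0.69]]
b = y @ x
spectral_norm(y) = 2.78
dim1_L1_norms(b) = [1.54, 1.16]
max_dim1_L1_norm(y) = 3.52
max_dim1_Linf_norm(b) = 1.53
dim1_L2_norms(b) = [1.53, 1.06]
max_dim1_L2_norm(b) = 1.53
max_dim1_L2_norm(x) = 0.69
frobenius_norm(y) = 2.79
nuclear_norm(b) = 1.94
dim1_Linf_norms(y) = [1.99, 1.49]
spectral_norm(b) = 1.86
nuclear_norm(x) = 1.27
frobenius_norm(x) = 0.94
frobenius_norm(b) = 1.86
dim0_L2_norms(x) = [0.5, 0.8]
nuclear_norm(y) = 3.00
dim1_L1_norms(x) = [0.64, 0.62, 0.75]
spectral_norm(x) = 0.83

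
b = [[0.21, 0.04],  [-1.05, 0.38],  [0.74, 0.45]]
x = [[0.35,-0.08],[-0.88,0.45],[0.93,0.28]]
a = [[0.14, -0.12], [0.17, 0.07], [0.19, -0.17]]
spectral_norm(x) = 1.33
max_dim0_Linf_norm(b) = 1.05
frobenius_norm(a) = 0.36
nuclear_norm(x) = 1.85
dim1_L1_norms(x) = [0.43, 1.33, 1.21]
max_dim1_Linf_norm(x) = 0.93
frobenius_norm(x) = 1.43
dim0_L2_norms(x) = [1.33, 0.54]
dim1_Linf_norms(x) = [0.35, 0.88, 0.93]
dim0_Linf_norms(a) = [0.19, 0.17]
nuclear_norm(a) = 0.49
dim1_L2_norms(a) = [0.18, 0.18, 0.25]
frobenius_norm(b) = 1.43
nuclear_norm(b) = 1.89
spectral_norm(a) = 0.33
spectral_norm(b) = 1.30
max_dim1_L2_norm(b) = 1.12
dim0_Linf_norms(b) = [1.05, 0.45]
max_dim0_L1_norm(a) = 0.5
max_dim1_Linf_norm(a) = 0.19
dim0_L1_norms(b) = [2.0, 0.87]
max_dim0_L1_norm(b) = 2.0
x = b + a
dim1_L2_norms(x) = [0.36, 0.99, 0.97]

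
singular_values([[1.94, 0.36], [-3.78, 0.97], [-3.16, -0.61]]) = [5.3, 1.18]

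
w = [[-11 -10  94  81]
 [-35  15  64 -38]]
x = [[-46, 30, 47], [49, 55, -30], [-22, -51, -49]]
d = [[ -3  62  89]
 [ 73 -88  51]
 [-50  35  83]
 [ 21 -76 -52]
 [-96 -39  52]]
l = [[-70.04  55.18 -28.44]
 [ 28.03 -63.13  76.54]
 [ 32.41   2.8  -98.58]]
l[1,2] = 76.54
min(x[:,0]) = -46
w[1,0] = -35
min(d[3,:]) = -76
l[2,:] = [32.41, 2.8, -98.58]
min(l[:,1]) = -63.13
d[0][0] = -3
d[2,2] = 83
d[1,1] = -88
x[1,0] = 49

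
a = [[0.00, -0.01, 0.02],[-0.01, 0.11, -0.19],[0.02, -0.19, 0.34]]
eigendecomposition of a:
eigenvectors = [[-0.05, 0.97, 0.25], [0.49, -0.19, 0.85], [-0.87, -0.16, 0.46]]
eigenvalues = [0.45, -0.0, 0.0]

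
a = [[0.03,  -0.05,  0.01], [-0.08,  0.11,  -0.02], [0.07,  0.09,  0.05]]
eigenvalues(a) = [-0.01, 0.13, 0.07]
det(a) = -0.00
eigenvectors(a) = [[-0.47, -0.32, -0.1], [-0.18, 0.75, 0.27], [0.86, 0.57, 0.96]]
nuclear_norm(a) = 0.28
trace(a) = 0.19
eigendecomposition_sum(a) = [[-0.01,-0.00,0.00], [-0.00,-0.00,0.0], [0.01,0.00,-0.00]] + [[0.05, -0.05, 0.02], [-0.12, 0.11, -0.04], [-0.09, 0.08, -0.03]] + [[-0.02,-0.0,-0.01], [0.04,0.00,0.02], [0.15,0.0,0.08]]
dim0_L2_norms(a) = [0.11, 0.15, 0.05]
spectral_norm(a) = 0.16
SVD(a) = [[-0.37,-0.13,-0.92], [0.84,0.38,-0.39], [0.40,-0.91,-0.03]] @ diag([0.15508131540954245, 0.1176391486027291, 0.0032888184612441637]) @ [[-0.32, 0.95, -0.00], [-0.84, -0.28, -0.46], [0.44, 0.15, -0.89]]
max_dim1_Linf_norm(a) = 0.11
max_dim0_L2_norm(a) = 0.15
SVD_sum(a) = [[0.02, -0.05, 0.00], [-0.04, 0.12, -0.00], [-0.02, 0.06, -0.0]] + [[0.01,0.0,0.01], [-0.04,-0.01,-0.02], [0.09,0.03,0.05]] + [[-0.00, -0.00, 0.00], [-0.00, -0.0, 0.00], [-0.0, -0.00, 0.00]]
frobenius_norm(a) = 0.19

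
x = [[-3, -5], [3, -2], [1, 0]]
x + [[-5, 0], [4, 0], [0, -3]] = [[-8, -5], [7, -2], [1, -3]]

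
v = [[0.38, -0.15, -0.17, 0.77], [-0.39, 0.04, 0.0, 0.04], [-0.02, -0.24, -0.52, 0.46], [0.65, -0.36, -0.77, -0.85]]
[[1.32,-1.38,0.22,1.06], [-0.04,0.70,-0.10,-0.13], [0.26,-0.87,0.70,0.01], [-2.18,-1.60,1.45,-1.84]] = v@ [[0.28,-2.01,0.39,0.74], [-0.14,-1.47,1.37,2.52], [1.15,1.82,-2.08,0.15], [1.8,-0.68,-0.1,1.53]]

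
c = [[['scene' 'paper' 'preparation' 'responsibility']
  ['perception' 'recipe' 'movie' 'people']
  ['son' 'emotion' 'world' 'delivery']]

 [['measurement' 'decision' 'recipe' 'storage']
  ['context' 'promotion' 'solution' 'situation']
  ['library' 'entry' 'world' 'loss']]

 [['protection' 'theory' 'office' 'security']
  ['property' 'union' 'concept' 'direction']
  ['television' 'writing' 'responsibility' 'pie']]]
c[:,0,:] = [['scene', 'paper', 'preparation', 'responsibility'], ['measurement', 'decision', 'recipe', 'storage'], ['protection', 'theory', 'office', 'security']]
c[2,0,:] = ['protection', 'theory', 'office', 'security']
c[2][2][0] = 'television'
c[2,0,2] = 'office'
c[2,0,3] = 'security'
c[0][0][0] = 'scene'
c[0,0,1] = 'paper'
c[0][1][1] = 'recipe'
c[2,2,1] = 'writing'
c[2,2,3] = 'pie'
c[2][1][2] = 'concept'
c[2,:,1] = ['theory', 'union', 'writing']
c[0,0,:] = ['scene', 'paper', 'preparation', 'responsibility']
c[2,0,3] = 'security'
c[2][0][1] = 'theory'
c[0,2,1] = 'emotion'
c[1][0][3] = 'storage'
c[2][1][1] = 'union'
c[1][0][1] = 'decision'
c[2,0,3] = 'security'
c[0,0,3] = 'responsibility'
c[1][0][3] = 'storage'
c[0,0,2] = 'preparation'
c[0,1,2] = 'movie'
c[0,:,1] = ['paper', 'recipe', 'emotion']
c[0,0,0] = 'scene'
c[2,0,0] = 'protection'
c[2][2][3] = 'pie'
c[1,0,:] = ['measurement', 'decision', 'recipe', 'storage']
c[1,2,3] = 'loss'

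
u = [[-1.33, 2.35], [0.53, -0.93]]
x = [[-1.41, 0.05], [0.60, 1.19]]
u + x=[[-2.74, 2.4], [1.13, 0.26]]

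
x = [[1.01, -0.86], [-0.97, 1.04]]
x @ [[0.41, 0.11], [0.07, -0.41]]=[[0.35, 0.46], [-0.32, -0.53]]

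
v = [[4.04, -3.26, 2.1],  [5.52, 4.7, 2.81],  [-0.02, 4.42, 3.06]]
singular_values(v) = [8.89, 6.1, 2.11]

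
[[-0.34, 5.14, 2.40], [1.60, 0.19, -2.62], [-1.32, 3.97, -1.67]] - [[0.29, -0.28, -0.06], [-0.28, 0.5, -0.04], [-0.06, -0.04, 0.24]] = [[-0.63, 5.42, 2.46], [1.88, -0.31, -2.58], [-1.26, 4.01, -1.91]]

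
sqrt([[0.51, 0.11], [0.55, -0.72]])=[[0.72+0.03j,(0.06-0.07j)], [0.31-0.36j,(0.03+0.84j)]]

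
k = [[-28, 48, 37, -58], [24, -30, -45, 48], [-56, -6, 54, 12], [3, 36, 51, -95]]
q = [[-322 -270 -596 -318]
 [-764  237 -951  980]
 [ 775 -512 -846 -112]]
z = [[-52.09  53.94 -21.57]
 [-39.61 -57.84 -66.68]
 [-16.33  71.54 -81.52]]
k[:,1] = [48, -30, -6, 36]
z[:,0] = [-52.09, -39.61, -16.33]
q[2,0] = 775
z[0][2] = -21.57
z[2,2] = -81.52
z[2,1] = 71.54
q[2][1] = -512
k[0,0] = -28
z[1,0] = -39.61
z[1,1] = -57.84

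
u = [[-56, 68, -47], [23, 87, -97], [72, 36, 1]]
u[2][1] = 36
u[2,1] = 36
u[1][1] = 87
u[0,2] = -47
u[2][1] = 36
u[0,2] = -47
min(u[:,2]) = -97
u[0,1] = 68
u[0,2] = -47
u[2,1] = 36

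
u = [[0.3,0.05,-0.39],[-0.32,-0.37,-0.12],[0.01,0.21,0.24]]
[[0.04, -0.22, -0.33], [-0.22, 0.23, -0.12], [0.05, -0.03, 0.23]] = u @ [[1.09, -0.39, -0.29],[-0.56, -0.36, 0.35],[0.66, 0.21, 0.66]]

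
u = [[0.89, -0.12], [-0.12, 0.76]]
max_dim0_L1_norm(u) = 1.01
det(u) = 0.66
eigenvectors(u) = [[0.86, 0.51], [-0.51, 0.86]]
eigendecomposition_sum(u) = [[0.71, -0.42], [-0.42, 0.25]] + [[0.18, 0.3],[0.30, 0.51]]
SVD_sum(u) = [[0.71, -0.42], [-0.42, 0.25]] + [[0.18, 0.30], [0.30, 0.51]]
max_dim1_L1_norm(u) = 1.01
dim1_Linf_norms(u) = [0.89, 0.76]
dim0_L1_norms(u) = [1.01, 0.88]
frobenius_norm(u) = 1.18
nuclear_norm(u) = 1.65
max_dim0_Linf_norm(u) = 0.89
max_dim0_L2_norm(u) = 0.9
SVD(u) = [[-0.86, 0.51], [0.51, 0.86]] @ diag([0.9614734406395616, 0.6885265593604382]) @ [[-0.86, 0.51], [0.51, 0.86]]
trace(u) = 1.65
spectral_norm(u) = 0.96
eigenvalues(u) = [0.96, 0.69]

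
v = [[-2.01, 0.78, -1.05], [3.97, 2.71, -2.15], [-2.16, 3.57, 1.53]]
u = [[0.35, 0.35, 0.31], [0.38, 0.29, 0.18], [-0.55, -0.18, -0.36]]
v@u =[[0.17, -0.29, -0.10], [3.6, 2.56, 2.49], [-0.24, 0.0, -0.58]]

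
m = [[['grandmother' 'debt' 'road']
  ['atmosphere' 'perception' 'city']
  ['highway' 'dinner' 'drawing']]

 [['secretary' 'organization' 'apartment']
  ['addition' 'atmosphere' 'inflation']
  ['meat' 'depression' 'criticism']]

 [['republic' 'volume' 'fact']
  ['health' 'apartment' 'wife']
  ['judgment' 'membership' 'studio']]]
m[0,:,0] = ['grandmother', 'atmosphere', 'highway']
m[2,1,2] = 'wife'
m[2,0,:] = ['republic', 'volume', 'fact']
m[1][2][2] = 'criticism'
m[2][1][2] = 'wife'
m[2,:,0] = ['republic', 'health', 'judgment']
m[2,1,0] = 'health'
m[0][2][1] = 'dinner'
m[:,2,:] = [['highway', 'dinner', 'drawing'], ['meat', 'depression', 'criticism'], ['judgment', 'membership', 'studio']]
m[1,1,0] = 'addition'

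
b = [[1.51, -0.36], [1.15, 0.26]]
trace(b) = 1.77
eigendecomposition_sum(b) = [[0.76-1.73j, -0.18+1.04j], [0.58-3.33j, 0.13+1.89j]] + [[(0.75+1.73j), -0.18-1.04j],[0.57+3.33j, 0.13-1.89j]]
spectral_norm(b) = 1.90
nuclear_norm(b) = 2.33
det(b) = 0.81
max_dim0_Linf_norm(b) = 1.51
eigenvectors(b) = [[(0.47+0.12j),  (0.47-0.12j)], [(0.87+0j),  (0.87-0j)]]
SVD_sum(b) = [[1.53, -0.11],  [1.13, -0.08]] + [[-0.02,-0.25], [0.02,0.34]]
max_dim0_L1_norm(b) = 2.66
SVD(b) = [[-0.81, -0.59], [-0.59, 0.81]] @ diag([1.9026505699279723, 0.42393491098606456]) @ [[-1.0, 0.07], [0.07, 1.00]]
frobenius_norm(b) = 1.95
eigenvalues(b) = [(0.88+0.15j), (0.88-0.15j)]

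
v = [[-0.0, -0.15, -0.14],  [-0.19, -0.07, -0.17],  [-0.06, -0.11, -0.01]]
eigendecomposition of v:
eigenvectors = [[0.55, 0.45, -0.16], [0.74, -0.79, -0.62], [0.39, 0.42, 0.77]]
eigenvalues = [-0.3, 0.13, 0.09]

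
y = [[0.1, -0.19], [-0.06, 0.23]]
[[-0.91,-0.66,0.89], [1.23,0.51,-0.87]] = y@ [[2.06,-4.83,3.33], [5.89,0.94,-2.93]]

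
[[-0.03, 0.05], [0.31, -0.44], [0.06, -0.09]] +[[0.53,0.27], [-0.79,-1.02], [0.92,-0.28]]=[[0.50, 0.32], [-0.48, -1.46], [0.98, -0.37]]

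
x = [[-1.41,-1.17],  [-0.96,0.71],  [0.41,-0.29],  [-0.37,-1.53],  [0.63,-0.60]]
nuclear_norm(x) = 4.03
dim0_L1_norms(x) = [3.78, 4.3]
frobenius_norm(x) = 2.88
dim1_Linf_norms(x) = [1.41, 0.96, 0.41, 1.53, 0.63]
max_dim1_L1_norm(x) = 2.58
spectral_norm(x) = 2.30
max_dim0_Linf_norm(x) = 1.53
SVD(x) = [[0.75,0.34],[-0.04,0.69],[0.01,-0.29],[0.65,-0.28],[0.08,-0.49]] @ diag([2.301429687449899, 1.724245166362446]) @ [[-0.52, -0.85], [-0.85, 0.52]]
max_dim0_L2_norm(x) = 2.16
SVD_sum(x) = [[-0.91, -1.48], [0.05, 0.09], [-0.02, -0.03], [-0.78, -1.27], [-0.09, -0.15]] + [[-0.50, 0.31], [-1.01, 0.62], [0.43, -0.26], [0.41, -0.26], [0.72, -0.45]]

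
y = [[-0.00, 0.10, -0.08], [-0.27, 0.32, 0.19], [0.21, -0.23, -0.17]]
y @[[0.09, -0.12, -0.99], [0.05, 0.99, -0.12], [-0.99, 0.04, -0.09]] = [[0.08, 0.1, -0.0],[-0.20, 0.36, 0.21],[0.18, -0.26, -0.16]]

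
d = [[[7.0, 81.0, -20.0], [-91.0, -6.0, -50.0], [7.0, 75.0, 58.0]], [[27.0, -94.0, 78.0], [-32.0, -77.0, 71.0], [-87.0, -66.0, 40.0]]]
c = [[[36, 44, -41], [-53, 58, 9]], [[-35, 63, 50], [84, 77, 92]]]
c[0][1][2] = 9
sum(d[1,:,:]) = -140.0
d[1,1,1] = -77.0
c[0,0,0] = 36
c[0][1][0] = -53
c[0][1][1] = 58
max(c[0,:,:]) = 58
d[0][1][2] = -50.0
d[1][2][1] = -66.0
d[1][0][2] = 78.0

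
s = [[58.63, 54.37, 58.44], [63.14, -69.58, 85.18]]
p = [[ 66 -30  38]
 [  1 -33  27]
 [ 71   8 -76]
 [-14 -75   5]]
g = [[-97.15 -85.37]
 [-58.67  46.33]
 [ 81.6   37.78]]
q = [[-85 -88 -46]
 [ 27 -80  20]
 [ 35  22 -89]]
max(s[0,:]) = 58.63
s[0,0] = 58.63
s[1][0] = 63.14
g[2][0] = 81.6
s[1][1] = -69.58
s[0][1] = 54.37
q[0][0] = -85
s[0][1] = 54.37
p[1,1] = -33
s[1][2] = 85.18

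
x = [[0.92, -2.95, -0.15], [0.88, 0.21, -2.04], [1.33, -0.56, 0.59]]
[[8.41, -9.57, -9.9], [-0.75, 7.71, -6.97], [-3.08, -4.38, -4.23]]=x@[[-3.28, -0.31, -3.24], [-3.8, 3.33, 2.23], [-1.44, -3.57, 2.25]]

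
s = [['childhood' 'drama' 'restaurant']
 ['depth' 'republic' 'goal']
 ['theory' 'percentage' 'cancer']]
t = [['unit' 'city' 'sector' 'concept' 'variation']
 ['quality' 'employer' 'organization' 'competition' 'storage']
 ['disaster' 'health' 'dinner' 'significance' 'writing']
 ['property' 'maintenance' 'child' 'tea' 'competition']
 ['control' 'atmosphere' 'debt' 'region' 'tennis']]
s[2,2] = 'cancer'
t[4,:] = ['control', 'atmosphere', 'debt', 'region', 'tennis']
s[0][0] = 'childhood'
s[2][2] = 'cancer'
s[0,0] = 'childhood'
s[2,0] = 'theory'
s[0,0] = 'childhood'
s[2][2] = 'cancer'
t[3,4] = 'competition'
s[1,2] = 'goal'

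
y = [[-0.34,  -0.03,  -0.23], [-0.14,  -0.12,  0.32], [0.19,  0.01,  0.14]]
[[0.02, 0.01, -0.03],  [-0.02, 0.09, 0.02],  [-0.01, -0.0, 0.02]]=y@[[-0.05, -0.15, 0.04], [0.10, -0.08, -0.0], [-0.04, 0.2, 0.09]]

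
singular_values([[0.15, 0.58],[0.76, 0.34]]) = [0.94, 0.42]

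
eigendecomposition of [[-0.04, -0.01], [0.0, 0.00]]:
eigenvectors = [[1.0,  -0.24],[0.0,  0.97]]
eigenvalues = [-0.04, 0.0]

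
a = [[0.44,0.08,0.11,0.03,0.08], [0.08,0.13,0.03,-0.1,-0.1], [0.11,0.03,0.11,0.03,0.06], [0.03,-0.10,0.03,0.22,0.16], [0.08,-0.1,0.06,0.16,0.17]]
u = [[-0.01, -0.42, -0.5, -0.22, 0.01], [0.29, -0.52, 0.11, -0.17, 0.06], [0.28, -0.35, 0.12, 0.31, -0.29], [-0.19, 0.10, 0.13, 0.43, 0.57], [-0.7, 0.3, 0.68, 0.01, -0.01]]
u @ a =[[-0.1, -0.05, -0.07, -0.02, -0.02], [0.10, -0.03, 0.03, 0.04, 0.06], [0.09, -0.02, 0.03, 0.07, 0.06], [-0.0, -0.1, 0.04, 0.17, 0.15], [-0.21, 0.00, 0.01, -0.03, -0.05]]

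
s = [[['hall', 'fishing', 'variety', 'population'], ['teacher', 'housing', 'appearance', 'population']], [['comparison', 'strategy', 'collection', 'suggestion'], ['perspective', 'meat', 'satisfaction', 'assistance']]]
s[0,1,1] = 'housing'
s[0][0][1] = 'fishing'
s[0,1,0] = 'teacher'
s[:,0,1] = ['fishing', 'strategy']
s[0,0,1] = 'fishing'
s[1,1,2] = 'satisfaction'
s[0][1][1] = 'housing'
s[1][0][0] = 'comparison'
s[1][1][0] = 'perspective'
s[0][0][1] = 'fishing'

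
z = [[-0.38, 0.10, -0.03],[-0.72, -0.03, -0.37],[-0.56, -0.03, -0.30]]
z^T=[[-0.38, -0.72, -0.56], [0.1, -0.03, -0.03], [-0.03, -0.37, -0.3]]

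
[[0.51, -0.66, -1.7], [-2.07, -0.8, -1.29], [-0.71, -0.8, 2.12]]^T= [[0.51,  -2.07,  -0.71], [-0.66,  -0.80,  -0.80], [-1.7,  -1.29,  2.12]]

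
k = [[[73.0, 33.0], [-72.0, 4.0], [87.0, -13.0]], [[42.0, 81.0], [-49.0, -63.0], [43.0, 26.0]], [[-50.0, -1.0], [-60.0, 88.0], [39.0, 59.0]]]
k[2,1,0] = -60.0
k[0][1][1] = 4.0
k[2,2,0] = 39.0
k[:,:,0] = [[73.0, -72.0, 87.0], [42.0, -49.0, 43.0], [-50.0, -60.0, 39.0]]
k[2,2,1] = 59.0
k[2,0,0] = -50.0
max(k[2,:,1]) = 88.0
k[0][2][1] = -13.0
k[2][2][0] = 39.0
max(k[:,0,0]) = 73.0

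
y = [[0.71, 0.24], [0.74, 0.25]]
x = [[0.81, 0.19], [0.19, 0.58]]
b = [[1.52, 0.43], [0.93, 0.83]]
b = y + x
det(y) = -0.00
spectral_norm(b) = 1.96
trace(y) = 0.96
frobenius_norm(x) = 1.03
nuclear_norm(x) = 1.39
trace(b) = 2.35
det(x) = 0.43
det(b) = 0.86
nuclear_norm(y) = 1.08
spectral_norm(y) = 1.08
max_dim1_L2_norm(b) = 1.58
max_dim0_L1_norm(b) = 2.45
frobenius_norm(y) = 1.08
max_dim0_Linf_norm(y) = 0.74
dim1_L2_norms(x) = [0.83, 0.61]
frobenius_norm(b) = 2.01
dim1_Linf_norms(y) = [0.71, 0.74]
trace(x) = 1.39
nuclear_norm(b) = 2.40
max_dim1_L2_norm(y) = 0.78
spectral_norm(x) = 0.92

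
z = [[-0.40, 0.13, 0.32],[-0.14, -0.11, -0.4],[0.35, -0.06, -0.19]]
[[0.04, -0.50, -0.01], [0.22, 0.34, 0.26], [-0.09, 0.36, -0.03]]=z@ [[-0.47, 0.50, -0.36], [-0.52, 0.64, 0.37], [-0.24, -1.19, -0.63]]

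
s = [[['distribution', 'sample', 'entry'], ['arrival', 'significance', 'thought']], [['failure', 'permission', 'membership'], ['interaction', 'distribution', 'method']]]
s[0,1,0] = 'arrival'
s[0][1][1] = 'significance'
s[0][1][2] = 'thought'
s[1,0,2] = 'membership'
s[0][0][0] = 'distribution'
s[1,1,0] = 'interaction'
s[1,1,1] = 'distribution'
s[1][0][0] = 'failure'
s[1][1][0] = 'interaction'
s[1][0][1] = 'permission'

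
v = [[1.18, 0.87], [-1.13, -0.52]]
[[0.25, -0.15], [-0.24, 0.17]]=v @ [[0.22, -0.19],[-0.01, 0.09]]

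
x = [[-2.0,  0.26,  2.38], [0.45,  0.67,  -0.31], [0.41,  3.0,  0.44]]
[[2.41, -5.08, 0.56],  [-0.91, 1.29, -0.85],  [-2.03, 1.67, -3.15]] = x @ [[-0.87, 1.15, 0.41], [-0.61, 0.58, -1.21], [0.35, -1.23, 0.71]]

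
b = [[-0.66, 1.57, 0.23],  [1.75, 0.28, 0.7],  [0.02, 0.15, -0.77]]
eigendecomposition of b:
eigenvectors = [[-0.58, -0.77, -0.31], [-0.81, 0.63, -0.11], [-0.06, -0.07, 0.94]]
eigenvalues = [1.57, -1.93, -0.79]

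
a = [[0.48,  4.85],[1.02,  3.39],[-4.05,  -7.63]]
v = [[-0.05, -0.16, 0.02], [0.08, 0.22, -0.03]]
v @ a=[[-0.27, -0.94], [0.38, 1.36]]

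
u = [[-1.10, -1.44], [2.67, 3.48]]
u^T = [[-1.10, 2.67],  [-1.44, 3.48]]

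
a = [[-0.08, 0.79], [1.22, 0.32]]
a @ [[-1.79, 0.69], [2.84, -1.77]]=[[2.39,-1.45], [-1.28,0.28]]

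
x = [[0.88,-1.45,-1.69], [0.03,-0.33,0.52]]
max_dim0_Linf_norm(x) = 1.69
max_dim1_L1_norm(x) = 4.02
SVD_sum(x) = [[0.87, -1.42, -1.72], [-0.06, 0.1, 0.12]] + [[0.01, -0.03, 0.03], [0.09, -0.43, 0.40]]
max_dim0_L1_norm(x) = 2.21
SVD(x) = [[-1.0,0.07], [0.07,1.0]] @ diag([2.399789823057319, 0.5951544380667259]) @ [[-0.36, 0.59, 0.72], [0.15, -0.72, 0.67]]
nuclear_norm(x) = 2.99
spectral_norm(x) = 2.40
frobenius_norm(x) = 2.47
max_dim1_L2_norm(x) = 2.39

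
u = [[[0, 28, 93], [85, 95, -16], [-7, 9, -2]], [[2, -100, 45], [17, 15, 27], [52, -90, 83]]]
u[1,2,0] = 52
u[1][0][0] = 2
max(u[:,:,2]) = 93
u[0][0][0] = 0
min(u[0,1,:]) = -16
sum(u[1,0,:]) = -53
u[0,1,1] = 95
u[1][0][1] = -100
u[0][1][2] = -16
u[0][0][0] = 0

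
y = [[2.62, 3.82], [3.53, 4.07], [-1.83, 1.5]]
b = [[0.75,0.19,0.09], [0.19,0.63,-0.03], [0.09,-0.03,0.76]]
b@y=[[2.47,3.77], [2.78,3.24], [-1.26,1.36]]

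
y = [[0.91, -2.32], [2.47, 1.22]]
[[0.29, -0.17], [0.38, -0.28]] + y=[[1.20, -2.49], [2.85, 0.94]]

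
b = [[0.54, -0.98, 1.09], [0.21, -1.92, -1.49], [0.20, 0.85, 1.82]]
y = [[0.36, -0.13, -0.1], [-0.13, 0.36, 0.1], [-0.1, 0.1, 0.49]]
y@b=[[0.15, -0.19, 0.40], [0.03, -0.48, -0.5], [0.06, 0.32, 0.63]]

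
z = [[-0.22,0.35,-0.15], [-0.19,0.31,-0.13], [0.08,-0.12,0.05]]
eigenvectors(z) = [[(0.72+0j), (-0.69+0j), -0.69-0.00j],  [0.66+0.00j, (-0.27+0.21j), -0.27-0.21j],  [(-0.22+0j), 0.36+0.53j, (0.36-0.53j)]]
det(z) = 0.00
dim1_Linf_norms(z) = [0.35, 0.31, 0.12]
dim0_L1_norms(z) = [0.49, 0.78, 0.33]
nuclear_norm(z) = 0.61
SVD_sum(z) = [[-0.22, 0.35, -0.15], [-0.19, 0.31, -0.13], [0.08, -0.12, 0.05]] + [[-0.0, -0.00, 0.00], [0.0, 0.0, -0.00], [0.0, 0.0, -0.0]] + [[0.0, -0.0, -0.00], [-0.0, 0.0, 0.00], [0.0, -0.00, -0.0]]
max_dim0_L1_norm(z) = 0.78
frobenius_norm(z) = 0.60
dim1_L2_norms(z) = [0.44, 0.39, 0.15]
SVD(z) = [[-0.73, 0.18, 0.66],[-0.64, -0.53, -0.55],[0.25, -0.83, 0.51]] @ diag([0.6047857004490268, 0.0054547329719834056, 0.0021218908039841613]) @ [[0.50, -0.8, 0.34], [-0.87, -0.48, 0.14], [0.05, -0.36, -0.93]]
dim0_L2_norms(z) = [0.3, 0.48, 0.2]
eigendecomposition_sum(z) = [[(-0.21+0j),0.34-0.00j,(-0.14+0j)],[(-0.19+0j),0.31-0.00j,(-0.13+0j)],[0.06-0.00j,(-0.1+0j),(0.04-0j)]] + [[(-0.01+0.01j), (0.01-0.01j), (-0.01+0j)], [(-0+0j), -0j, -0.00+0.00j], [0.01+0.00j, -0.01-0.00j, 0j]] + [[-0.01-0.01j, 0.01+0.01j, -0.01-0.00j], [-0.00-0.00j, 0j, -0.00-0.00j], [(0.01-0j), (-0.01+0j), -0j]]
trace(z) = 0.14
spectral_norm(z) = 0.60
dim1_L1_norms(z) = [0.72, 0.63, 0.25]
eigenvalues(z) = [(0.15+0j), (-0+0.01j), (-0-0.01j)]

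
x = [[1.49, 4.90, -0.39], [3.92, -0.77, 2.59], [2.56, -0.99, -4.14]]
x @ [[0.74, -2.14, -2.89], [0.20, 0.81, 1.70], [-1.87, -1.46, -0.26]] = [[2.81,1.35,4.13], [-2.10,-12.79,-13.31], [9.44,-0.24,-8.01]]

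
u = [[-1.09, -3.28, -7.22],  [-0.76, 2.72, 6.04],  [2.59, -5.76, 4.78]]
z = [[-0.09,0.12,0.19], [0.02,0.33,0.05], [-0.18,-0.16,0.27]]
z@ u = [[0.50,-0.47,2.28], [-0.14,0.54,2.09], [1.02,-1.4,1.62]]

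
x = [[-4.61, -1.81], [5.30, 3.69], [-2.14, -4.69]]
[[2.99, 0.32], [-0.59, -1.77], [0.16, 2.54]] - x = [[7.6, 2.13], [-5.89, -5.46], [2.3, 7.23]]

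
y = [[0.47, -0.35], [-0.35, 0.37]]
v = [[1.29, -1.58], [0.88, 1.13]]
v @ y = [[1.16, -1.04], [0.02, 0.11]]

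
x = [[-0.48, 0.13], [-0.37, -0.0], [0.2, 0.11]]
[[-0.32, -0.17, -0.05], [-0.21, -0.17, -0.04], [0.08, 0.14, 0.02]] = x@[[0.57, 0.47, 0.11], [-0.34, 0.43, -0.0]]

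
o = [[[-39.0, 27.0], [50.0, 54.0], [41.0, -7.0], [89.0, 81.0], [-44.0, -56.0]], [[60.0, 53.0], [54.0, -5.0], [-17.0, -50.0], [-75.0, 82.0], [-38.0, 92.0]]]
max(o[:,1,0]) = 54.0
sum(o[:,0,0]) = 21.0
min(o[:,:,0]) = -75.0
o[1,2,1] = -50.0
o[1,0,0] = 60.0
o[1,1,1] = -5.0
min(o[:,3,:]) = -75.0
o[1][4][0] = -38.0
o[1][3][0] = -75.0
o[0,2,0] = 41.0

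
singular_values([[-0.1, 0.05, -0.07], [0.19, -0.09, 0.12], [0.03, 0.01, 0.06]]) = [0.28, 0.05, 0.0]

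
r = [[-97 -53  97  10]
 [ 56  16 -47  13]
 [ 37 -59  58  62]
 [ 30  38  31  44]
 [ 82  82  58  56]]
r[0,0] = -97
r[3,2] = 31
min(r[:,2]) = -47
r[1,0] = 56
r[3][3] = 44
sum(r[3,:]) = 143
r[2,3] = 62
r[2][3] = 62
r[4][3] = 56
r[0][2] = 97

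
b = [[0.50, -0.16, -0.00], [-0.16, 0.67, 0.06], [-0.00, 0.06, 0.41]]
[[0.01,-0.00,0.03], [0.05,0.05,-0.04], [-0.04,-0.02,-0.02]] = b@[[0.05,0.02,0.04], [0.09,0.08,-0.05], [-0.11,-0.07,-0.05]]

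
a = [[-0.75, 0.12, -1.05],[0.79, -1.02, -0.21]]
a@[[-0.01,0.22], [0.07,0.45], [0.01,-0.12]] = [[0.01, 0.01], [-0.08, -0.26]]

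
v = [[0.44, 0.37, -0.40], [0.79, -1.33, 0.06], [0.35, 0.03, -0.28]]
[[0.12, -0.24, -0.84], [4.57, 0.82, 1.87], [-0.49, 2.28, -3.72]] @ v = [[-0.43, 0.34, 0.17], [3.31, 0.66, -2.3], [0.28, -3.33, 1.37]]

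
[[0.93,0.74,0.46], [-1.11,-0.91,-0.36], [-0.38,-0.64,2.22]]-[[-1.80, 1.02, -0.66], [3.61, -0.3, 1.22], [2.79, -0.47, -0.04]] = [[2.73, -0.28, 1.12], [-4.72, -0.61, -1.58], [-3.17, -0.17, 2.26]]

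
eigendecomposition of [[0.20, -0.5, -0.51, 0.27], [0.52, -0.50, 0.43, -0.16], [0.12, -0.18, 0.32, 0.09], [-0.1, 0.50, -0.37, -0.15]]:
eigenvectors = [[(0.17+0.58j),(0.17-0.58j),(0.76+0j),0.76-0.00j], [(0.64+0j),(0.64-0j),0.38-0.18j,(0.38+0.18j)], [(0.12+0.07j),0.12-0.07j,-0.12-0.21j,-0.12+0.21j], [(-0.19-0.4j),-0.19+0.40j,(0.37-0.24j),(0.37+0.24j)]]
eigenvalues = [(-0.23+0.62j), (-0.23-0.62j), (0.17+0.18j), (0.17-0.18j)]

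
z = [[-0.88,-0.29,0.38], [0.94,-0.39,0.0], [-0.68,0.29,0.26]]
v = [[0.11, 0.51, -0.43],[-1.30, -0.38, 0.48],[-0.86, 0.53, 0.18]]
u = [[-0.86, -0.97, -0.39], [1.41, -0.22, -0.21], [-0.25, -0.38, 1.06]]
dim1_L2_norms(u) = [1.35, 1.44, 1.15]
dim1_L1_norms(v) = [1.05, 2.16, 1.57]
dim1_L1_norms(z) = [1.55, 1.33, 1.23]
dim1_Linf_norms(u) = [0.97, 1.41, 1.06]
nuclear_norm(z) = 2.27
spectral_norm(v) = 1.66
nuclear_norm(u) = 3.84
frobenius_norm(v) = 1.89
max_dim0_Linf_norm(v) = 1.3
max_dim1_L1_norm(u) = 2.22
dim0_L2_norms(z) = [1.46, 0.57, 0.46]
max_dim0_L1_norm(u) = 2.52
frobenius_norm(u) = 2.29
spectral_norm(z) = 1.51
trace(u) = -0.02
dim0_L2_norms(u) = [1.67, 1.06, 1.15]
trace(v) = -0.09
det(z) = 0.16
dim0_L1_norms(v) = [2.27, 1.42, 1.09]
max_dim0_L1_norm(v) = 2.27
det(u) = 1.90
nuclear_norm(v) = 2.75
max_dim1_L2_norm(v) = 1.44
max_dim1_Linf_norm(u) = 1.41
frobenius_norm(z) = 1.63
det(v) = 0.31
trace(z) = -1.01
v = u @ z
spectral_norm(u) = 1.74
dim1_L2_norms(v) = [0.68, 1.44, 1.03]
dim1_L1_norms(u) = [2.22, 1.84, 1.69]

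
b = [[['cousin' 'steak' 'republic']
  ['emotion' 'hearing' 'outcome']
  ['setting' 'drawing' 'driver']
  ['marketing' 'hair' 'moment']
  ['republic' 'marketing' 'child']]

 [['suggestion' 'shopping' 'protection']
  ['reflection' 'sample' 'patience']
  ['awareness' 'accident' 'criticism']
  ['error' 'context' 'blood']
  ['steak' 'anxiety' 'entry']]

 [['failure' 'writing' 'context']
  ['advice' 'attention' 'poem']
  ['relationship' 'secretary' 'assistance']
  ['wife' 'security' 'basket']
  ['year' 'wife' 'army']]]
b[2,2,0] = 'relationship'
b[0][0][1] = 'steak'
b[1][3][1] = 'context'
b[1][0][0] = 'suggestion'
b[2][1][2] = 'poem'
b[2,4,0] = 'year'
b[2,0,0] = 'failure'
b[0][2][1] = 'drawing'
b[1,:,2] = ['protection', 'patience', 'criticism', 'blood', 'entry']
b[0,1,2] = 'outcome'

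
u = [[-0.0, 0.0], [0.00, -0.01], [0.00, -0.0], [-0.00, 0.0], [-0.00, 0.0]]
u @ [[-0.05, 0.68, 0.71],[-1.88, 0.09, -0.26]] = [[0.00,0.00,0.00], [0.02,-0.00,0.00], [0.0,0.0,0.0], [0.00,0.0,0.0], [0.0,0.0,0.0]]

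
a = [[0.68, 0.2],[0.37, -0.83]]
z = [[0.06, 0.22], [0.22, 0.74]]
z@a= [[0.12, -0.17], [0.42, -0.57]]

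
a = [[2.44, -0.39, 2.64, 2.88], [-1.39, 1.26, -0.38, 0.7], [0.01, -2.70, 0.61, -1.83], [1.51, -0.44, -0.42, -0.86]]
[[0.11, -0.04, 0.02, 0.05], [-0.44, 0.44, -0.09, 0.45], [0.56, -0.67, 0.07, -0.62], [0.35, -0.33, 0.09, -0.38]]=a@ [[0.14,-0.10,0.05,-0.14], [-0.10,0.36,0.23,-0.09], [0.05,0.23,0.3,-0.28], [-0.14,-0.09,-0.28,0.38]]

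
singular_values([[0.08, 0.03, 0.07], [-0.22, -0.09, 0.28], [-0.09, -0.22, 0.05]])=[0.4, 0.19, 0.09]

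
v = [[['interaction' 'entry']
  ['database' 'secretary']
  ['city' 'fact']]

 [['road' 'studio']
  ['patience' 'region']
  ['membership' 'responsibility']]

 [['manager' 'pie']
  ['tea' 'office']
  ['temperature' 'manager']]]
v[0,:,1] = ['entry', 'secretary', 'fact']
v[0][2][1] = 'fact'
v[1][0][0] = 'road'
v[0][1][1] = 'secretary'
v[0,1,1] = 'secretary'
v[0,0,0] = 'interaction'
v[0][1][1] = 'secretary'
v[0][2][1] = 'fact'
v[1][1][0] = 'patience'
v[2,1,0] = 'tea'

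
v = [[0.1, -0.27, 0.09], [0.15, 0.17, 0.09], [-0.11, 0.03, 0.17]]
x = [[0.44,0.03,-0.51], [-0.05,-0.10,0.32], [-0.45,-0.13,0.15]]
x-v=[[0.34,0.30,-0.60], [-0.2,-0.27,0.23], [-0.34,-0.16,-0.02]]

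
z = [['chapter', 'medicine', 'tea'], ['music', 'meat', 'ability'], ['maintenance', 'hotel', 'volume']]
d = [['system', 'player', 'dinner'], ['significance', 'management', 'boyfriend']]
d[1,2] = 'boyfriend'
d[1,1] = 'management'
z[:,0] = ['chapter', 'music', 'maintenance']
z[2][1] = 'hotel'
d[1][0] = 'significance'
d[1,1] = 'management'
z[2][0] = 'maintenance'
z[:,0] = ['chapter', 'music', 'maintenance']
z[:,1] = ['medicine', 'meat', 'hotel']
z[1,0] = 'music'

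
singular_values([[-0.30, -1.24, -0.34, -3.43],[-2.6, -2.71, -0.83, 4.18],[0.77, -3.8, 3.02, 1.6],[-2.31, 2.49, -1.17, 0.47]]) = [6.78, 5.42, 2.93, 1.27]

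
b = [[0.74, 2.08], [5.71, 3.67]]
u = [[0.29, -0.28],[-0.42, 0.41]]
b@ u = [[-0.66,0.65], [0.11,-0.09]]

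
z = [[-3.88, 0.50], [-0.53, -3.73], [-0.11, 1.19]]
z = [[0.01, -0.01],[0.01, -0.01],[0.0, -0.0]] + [[-3.89, 0.51], [-0.54, -3.72], [-0.11, 1.19]]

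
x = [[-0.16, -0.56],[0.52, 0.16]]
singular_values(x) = [0.7, 0.38]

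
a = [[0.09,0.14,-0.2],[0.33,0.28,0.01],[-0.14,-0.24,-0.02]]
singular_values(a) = [0.54, 0.2, 0.08]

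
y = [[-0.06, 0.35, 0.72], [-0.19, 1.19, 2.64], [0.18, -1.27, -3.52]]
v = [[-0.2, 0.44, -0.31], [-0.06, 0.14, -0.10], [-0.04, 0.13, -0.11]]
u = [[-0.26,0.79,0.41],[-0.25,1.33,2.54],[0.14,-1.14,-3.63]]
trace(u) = -2.56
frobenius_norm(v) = 0.63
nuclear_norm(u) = 5.59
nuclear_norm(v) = 0.65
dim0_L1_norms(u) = [0.65, 3.26, 6.58]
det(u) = 0.11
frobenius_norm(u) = 4.86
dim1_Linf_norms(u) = [0.79, 2.54, 3.63]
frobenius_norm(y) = 4.81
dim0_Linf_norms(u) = [0.26, 1.33, 3.63]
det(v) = 0.00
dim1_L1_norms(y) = [1.13, 4.02, 4.97]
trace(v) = -0.17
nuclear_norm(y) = 5.00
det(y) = 0.00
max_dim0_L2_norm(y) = 4.46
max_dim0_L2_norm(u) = 4.45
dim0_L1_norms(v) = [0.3, 0.71, 0.52]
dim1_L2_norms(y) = [0.8, 2.9, 3.75]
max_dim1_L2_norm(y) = 3.75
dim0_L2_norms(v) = [0.21, 0.48, 0.34]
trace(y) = -2.39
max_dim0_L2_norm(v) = 0.48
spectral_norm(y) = 4.80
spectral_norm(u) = 4.80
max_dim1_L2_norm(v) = 0.57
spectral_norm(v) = 0.63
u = v + y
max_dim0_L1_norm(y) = 6.88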